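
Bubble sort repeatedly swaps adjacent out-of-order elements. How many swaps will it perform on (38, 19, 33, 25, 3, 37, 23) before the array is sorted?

13

Each adjacent swap fixes exactly one inversion, so the minimum swap count equals the number of inversions.
Count inversions — for each element, later elements that are smaller:
38: 19, 33, 25, 3, 37, 23 → 6
19: 3 → 1
33: 25, 3, 23 → 3
25: 3, 23 → 2
3: none → 0
37: 23 → 1
23: none → 0
Total inversions: 6 + 1 + 3 + 2 + 0 + 1 + 0 = 13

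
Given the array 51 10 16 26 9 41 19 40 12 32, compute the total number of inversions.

22

Element-by-element contributions:
51 → 10, 16, 26, 9, 41, 19, 40, 12, 32 → 9
10 → 9 → 1
16 → 9, 12 → 2
26 → 9, 19, 12 → 3
9 → none → 0
41 → 19, 40, 12, 32 → 4
19 → 12 → 1
40 → 12, 32 → 2
12 → none → 0
32 → none → 0
Sum: 9 + 1 + 2 + 3 + 0 + 4 + 1 + 2 + 0 + 0 = 22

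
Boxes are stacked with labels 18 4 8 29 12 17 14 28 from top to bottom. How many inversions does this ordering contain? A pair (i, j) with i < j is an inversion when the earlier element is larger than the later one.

10

For each element, count later entries that are smaller:
18 → 4, 8, 12, 17, 14 → 5
4 → none → 0
8 → none → 0
29 → 12, 17, 14, 28 → 4
12 → none → 0
17 → 14 → 1
14 → none → 0
28 → none → 0
Sum: 5 + 0 + 0 + 4 + 0 + 1 + 0 + 0 = 10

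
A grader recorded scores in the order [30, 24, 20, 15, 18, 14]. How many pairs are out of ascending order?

14

Sweep left to right; for each value list the smaller values that follow it:
30: 5
24: 4
20: 3
15: 1
18: 1
14: 0
Sum: 5 + 4 + 3 + 1 + 1 + 0 = 14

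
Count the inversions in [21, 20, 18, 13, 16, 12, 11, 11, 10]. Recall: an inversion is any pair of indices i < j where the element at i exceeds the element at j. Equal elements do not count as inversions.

34 inversions

Sweep left to right; for each value list the smaller values that follow it:
21 → 20, 18, 13, 16, 12, 11, 11, 10 → 8
20 → 18, 13, 16, 12, 11, 11, 10 → 7
18 → 13, 16, 12, 11, 11, 10 → 6
13 → 12, 11, 11, 10 → 4
16 → 12, 11, 11, 10 → 4
12 → 11, 11, 10 → 3
11 → 10 → 1
11 → 10 → 1
10 → none → 0
Sum: 8 + 7 + 6 + 4 + 4 + 3 + 1 + 1 + 0 = 34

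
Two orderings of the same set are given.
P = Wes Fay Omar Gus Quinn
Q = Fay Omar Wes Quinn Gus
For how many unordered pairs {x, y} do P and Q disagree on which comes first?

Assign each item its position (1..5) in the first ordering, then rewrite the second ordering as that position sequence:
positions: Wes→1, Fay→2, Omar→3, Gus→4, Quinn→5
second ordering as positions: [2, 3, 1, 5, 4]
Discordant pairs = inversions in this position sequence.
2: 1 → 1
3: 1 → 1
1: 0
5: 4 → 1
4: 0
Total: 1 + 1 + 0 + 1 + 0 = 3

Disagreeing pairs: 3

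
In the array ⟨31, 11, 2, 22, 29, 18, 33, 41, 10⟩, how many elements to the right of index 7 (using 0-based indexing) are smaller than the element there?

The element at index 7 is 41.
Elements after it: 10
Those smaller than 41: 10

1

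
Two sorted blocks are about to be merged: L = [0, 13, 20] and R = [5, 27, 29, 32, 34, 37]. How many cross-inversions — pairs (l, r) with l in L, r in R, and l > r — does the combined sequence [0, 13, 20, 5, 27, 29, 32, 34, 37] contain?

2 split inversions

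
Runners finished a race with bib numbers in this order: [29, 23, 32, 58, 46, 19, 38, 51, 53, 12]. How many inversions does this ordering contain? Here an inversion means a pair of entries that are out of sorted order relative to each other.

There are 20 inversions.

Sweep left to right; for each value list the smaller values that follow it:
29 → 23, 19, 12 → 3
23 → 19, 12 → 2
32 → 19, 12 → 2
58 → 46, 19, 38, 51, 53, 12 → 6
46 → 19, 38, 12 → 3
19 → 12 → 1
38 → 12 → 1
51 → 12 → 1
53 → 12 → 1
12 → none → 0
Sum: 3 + 2 + 2 + 6 + 3 + 1 + 1 + 1 + 1 + 0 = 20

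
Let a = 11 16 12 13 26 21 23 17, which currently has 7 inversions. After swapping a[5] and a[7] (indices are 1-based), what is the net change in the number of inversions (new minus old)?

Positions 5 and 7 hold 26 and 23; after swapping, the array is [11, 16, 12, 13, 23, 21, 26, 17].
Count, for each position, how many later elements it exceeds:
11 → none → 0
16 → 12, 13 → 2
12 → none → 0
13 → none → 0
23 → 21, 17 → 2
21 → 17 → 1
26 → 17 → 1
17 → none → 0
Sum: 0 + 2 + 0 + 0 + 2 + 1 + 1 + 0 = 6
Change: 6 − 7 = -1

-1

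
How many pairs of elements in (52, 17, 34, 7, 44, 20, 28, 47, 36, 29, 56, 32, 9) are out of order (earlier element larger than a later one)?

For each element, count later entries that are smaller:
52: 11
17: 2
34: 6
7: 0
44: 6
20: 1
28: 1
47: 4
36: 3
29: 1
56: 2
32: 1
9: 0
Sum: 11 + 2 + 6 + 0 + 6 + 1 + 1 + 4 + 3 + 1 + 2 + 1 + 0 = 38

38 inversions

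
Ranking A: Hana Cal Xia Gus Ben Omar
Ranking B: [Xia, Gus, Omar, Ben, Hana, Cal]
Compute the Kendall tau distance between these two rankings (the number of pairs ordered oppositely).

9 discordant pairs

Assign each item its position (1..6) in the first ordering, then rewrite the second ordering as that position sequence:
positions: Hana→1, Cal→2, Xia→3, Gus→4, Ben→5, Omar→6
second ordering as positions: [3, 4, 6, 5, 1, 2]
Discordant pairs = inversions in this position sequence.
3: 1, 2 → 2
4: 1, 2 → 2
6: 5, 1, 2 → 3
5: 1, 2 → 2
1: 0
2: 0
Total: 2 + 2 + 3 + 2 + 0 + 0 = 9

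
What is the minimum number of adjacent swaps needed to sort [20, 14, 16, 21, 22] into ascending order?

2 swaps

Minimum adjacent swaps = number of inversions (each swap of adjacent out-of-order elements removes one inversion and no swap can remove more).
Count inversions — for each element, later elements that are smaller:
20: 14, 16 → 2
14: none → 0
16: none → 0
21: none → 0
22: none → 0
Total inversions: 2 + 0 + 0 + 0 + 0 = 2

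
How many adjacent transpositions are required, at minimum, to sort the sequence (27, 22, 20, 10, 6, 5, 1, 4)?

Each adjacent swap fixes exactly one inversion, so the minimum swap count equals the number of inversions.
Count inversions — for each element, later elements that are smaller:
27: 22, 20, 10, 6, 5, 1, 4 → 7
22: 20, 10, 6, 5, 1, 4 → 6
20: 10, 6, 5, 1, 4 → 5
10: 6, 5, 1, 4 → 4
6: 5, 1, 4 → 3
5: 1, 4 → 2
1: none → 0
4: none → 0
Total inversions: 7 + 6 + 5 + 4 + 3 + 2 + 0 + 0 = 27

27 swaps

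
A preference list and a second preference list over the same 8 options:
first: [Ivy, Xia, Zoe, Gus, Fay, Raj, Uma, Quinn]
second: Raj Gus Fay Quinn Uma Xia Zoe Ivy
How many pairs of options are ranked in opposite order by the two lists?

Assign each item its position (1..8) in the first ordering, then rewrite the second ordering as that position sequence:
positions: Ivy→1, Xia→2, Zoe→3, Gus→4, Fay→5, Raj→6, Uma→7, Quinn→8
second ordering as positions: [6, 4, 5, 8, 7, 2, 3, 1]
Discordant pairs = inversions in this position sequence.
6: 4, 5, 2, 3, 1 → 5
4: 2, 3, 1 → 3
5: 2, 3, 1 → 3
8: 7, 2, 3, 1 → 4
7: 2, 3, 1 → 3
2: 1 → 1
3: 1 → 1
1: 0
Total: 5 + 3 + 3 + 4 + 3 + 1 + 1 + 0 = 20

There are 20 pairs.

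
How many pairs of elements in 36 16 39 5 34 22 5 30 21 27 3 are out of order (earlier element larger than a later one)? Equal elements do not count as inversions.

Element-by-element contributions:
36 → 16, 5, 34, 22, 5, 30, 21, 27, 3 → 9
16 → 5, 5, 3 → 3
39 → 5, 34, 22, 5, 30, 21, 27, 3 → 8
5 → 3 → 1
34 → 22, 5, 30, 21, 27, 3 → 6
22 → 5, 21, 3 → 3
5 → 3 → 1
30 → 21, 27, 3 → 3
21 → 3 → 1
27 → 3 → 1
3 → none → 0
Sum: 9 + 3 + 8 + 1 + 6 + 3 + 1 + 3 + 1 + 1 + 0 = 36

36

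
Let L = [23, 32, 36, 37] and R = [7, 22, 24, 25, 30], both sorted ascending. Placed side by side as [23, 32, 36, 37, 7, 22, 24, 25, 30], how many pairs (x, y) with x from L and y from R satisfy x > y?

Split inversions: 17

Take each right-half value and tally the left-half values above it:
r = 7: 23, 32, 36, 37 → 4
r = 22: 23, 32, 36, 37 → 4
r = 24: 32, 36, 37 → 3
r = 25: 32, 36, 37 → 3
r = 30: 32, 36, 37 → 3
Cross-inversions: 4 + 4 + 3 + 3 + 3 = 17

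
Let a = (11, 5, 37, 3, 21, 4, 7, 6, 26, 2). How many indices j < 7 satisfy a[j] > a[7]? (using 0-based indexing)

4

The element at index 7 is 6.
Elements before it: 11, 5, 37, 3, 21, 4, 7
Those larger than 6: 11, 37, 21, 7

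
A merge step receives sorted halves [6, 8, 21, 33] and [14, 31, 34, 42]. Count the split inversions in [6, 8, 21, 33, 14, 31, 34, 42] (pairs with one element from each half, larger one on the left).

3

Take each right-half value and tally the left-half values above it:
r = 14: 21, 33 → 2
r = 31: 33 → 1
r = 34: none → 0
r = 42: none → 0
Cross-inversions: 2 + 1 + 0 + 0 = 3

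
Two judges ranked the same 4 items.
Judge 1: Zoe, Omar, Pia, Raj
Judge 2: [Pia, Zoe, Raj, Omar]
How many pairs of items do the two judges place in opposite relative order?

3

Assign each item its position (1..4) in the first ordering, then rewrite the second ordering as that position sequence:
positions: Zoe→1, Omar→2, Pia→3, Raj→4
second ordering as positions: [3, 1, 4, 2]
Discordant pairs = inversions in this position sequence.
3: 1, 2 → 2
1: 0
4: 2 → 1
2: 0
Total: 2 + 0 + 1 + 0 = 3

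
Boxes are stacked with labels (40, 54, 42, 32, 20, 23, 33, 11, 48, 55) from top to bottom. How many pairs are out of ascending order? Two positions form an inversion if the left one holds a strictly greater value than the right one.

23 inversions

Element-by-element contributions:
40 → 32, 20, 23, 33, 11 → 5
54 → 42, 32, 20, 23, 33, 11, 48 → 7
42 → 32, 20, 23, 33, 11 → 5
32 → 20, 23, 11 → 3
20 → 11 → 1
23 → 11 → 1
33 → 11 → 1
11 → none → 0
48 → none → 0
55 → none → 0
Sum: 5 + 7 + 5 + 3 + 1 + 1 + 1 + 0 + 0 + 0 = 23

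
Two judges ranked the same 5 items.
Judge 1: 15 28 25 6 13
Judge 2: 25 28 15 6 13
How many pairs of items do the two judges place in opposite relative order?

3

Assign each item its position (1..5) in the first ordering, then rewrite the second ordering as that position sequence:
positions: 15→1, 28→2, 25→3, 6→4, 13→5
second ordering as positions: [3, 2, 1, 4, 5]
Discordant pairs = inversions in this position sequence.
3: 2, 1 → 2
2: 1 → 1
1: 0
4: 0
5: 0
Total: 2 + 1 + 0 + 0 + 0 = 3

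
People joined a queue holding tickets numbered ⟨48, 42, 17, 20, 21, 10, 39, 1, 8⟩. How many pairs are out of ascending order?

Sweep left to right; for each value list the smaller values that follow it:
48 → 42, 17, 20, 21, 10, 39, 1, 8 → 8
42 → 17, 20, 21, 10, 39, 1, 8 → 7
17 → 10, 1, 8 → 3
20 → 10, 1, 8 → 3
21 → 10, 1, 8 → 3
10 → 1, 8 → 2
39 → 1, 8 → 2
1 → none → 0
8 → none → 0
Sum: 8 + 7 + 3 + 3 + 3 + 2 + 2 + 0 + 0 = 28

28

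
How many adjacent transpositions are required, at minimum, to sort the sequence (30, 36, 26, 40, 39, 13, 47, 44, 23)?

There are 16 adjacent swaps.

The minimum number of adjacent swaps to sort an array equals its inversion count, since every such swap removes exactly one inversion.
Count inversions — for each element, later elements that are smaller:
30: 26, 13, 23 → 3
36: 26, 13, 23 → 3
26: 13, 23 → 2
40: 39, 13, 23 → 3
39: 13, 23 → 2
13: none → 0
47: 44, 23 → 2
44: 23 → 1
23: none → 0
Total inversions: 3 + 3 + 2 + 3 + 2 + 0 + 2 + 1 + 0 = 16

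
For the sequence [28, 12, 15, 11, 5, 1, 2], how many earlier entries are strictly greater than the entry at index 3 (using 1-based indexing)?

The element at index 3 is 15.
Elements before it: 28, 12
Those larger than 15: 28

1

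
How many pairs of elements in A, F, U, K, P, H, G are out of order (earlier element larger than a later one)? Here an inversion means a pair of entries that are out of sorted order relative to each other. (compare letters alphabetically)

Out-of-order pairs: 9

Listing every pair i<j with a[i]>a[j] (using 1-based positions):
(3,4): U > K
(3,5): U > P
(3,6): U > H
(3,7): U > G
(4,6): K > H
(4,7): K > G
(5,6): P > H
(5,7): P > G
(6,7): H > G
That's 9 pairs.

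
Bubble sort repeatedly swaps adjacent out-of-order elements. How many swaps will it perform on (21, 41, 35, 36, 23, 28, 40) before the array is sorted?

The minimum number of adjacent swaps to sort an array equals its inversion count, since every such swap removes exactly one inversion.
Count inversions — for each element, later elements that are smaller:
21: none → 0
41: 35, 36, 23, 28, 40 → 5
35: 23, 28 → 2
36: 23, 28 → 2
23: none → 0
28: none → 0
40: none → 0
Total inversions: 0 + 5 + 2 + 2 + 0 + 0 + 0 = 9

9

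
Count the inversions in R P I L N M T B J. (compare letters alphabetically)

Count, for each position, how many later elements it exceeds:
R → P, I, L, N, M, B, J → 7
P → I, L, N, M, B, J → 6
I → B → 1
L → B, J → 2
N → M, B, J → 3
M → B, J → 2
T → B, J → 2
B → none → 0
J → none → 0
Sum: 7 + 6 + 1 + 2 + 3 + 2 + 2 + 0 + 0 = 23

23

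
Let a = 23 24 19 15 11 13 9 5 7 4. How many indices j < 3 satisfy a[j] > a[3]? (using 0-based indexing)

The element at index 3 is 15.
Elements before it: 23, 24, 19
Those larger than 15: 23, 24, 19

3 such elements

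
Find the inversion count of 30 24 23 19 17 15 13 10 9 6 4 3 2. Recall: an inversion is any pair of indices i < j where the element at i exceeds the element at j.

For each element, count later entries that are smaller:
30: 12
24: 11
23: 10
19: 9
17: 8
15: 7
13: 6
10: 5
9: 4
6: 3
4: 2
3: 1
2: 0
Sum: 12 + 11 + 10 + 9 + 8 + 7 + 6 + 5 + 4 + 3 + 2 + 1 + 0 = 78

78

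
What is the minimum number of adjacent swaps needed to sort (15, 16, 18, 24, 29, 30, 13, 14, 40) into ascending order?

Swaps: 12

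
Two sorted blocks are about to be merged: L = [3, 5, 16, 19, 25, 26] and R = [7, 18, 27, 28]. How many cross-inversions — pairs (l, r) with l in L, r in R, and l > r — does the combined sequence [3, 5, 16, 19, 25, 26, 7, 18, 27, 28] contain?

7 cross-inversions

For each element r of the right run, count left-run elements greater than r:
r = 7: 16, 19, 25, 26 → 4
r = 18: 19, 25, 26 → 3
r = 27: none → 0
r = 28: none → 0
Cross-inversions: 4 + 3 + 0 + 0 = 7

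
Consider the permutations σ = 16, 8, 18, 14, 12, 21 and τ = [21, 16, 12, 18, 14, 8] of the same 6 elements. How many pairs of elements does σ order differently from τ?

10

Assign each item its position (1..6) in the first ordering, then rewrite the second ordering as that position sequence:
positions: 16→1, 8→2, 18→3, 14→4, 12→5, 21→6
second ordering as positions: [6, 1, 5, 3, 4, 2]
Discordant pairs = inversions in this position sequence.
6: 1, 5, 3, 4, 2 → 5
1: 0
5: 3, 4, 2 → 3
3: 2 → 1
4: 2 → 1
2: 0
Total: 5 + 0 + 3 + 1 + 1 + 0 = 10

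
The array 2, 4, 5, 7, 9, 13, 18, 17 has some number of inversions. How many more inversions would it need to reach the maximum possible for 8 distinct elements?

Maximum inversions for 8 distinct elements is C(8, 2) = 8·7/2 = 28.
Current inversions — for each element, count later smaller elements:
2: 0
4: 0
5: 0
7: 0
9: 0
13: 0
18: 1
17: 0
Current total: 0 + 0 + 0 + 0 + 0 + 0 + 1 + 0 = 1
Shortfall: 28 − 1 = 27

27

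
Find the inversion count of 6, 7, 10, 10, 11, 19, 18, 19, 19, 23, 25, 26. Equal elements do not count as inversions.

There is 1 inversion.

For each element, count later entries that are smaller:
6: 0
7: 0
10: 0
10: 0
11: 0
19: 1
18: 0
19: 0
19: 0
23: 0
25: 0
26: 0
Sum: 0 + 0 + 0 + 0 + 0 + 1 + 0 + 0 + 0 + 0 + 0 + 0 = 1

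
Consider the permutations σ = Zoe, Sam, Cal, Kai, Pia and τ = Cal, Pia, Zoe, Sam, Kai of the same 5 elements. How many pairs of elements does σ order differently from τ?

5 discordant pairs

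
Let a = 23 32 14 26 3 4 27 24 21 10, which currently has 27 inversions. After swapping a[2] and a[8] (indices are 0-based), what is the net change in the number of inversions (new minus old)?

+1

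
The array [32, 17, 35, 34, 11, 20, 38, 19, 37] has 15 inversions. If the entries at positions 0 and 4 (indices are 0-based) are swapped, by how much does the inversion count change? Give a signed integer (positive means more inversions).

Positions 0 and 4 hold 32 and 11; after swapping, the array is [11, 17, 35, 34, 32, 20, 38, 19, 37].
Element-by-element contributions:
11: 0
17: 0
35: 4
34: 3
32: 2
20: 1
38: 2
19: 0
37: 0
Sum: 0 + 0 + 4 + 3 + 2 + 1 + 2 + 0 + 0 = 12
Change: 12 − 15 = -3

-3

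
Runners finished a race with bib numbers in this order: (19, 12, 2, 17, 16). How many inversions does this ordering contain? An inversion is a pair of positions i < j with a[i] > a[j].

6 inversions

Listing every pair i<j with a[i]>a[j] (using 0-based positions):
(0,1): 19 > 12
(0,2): 19 > 2
(0,3): 19 > 17
(0,4): 19 > 16
(1,2): 12 > 2
(3,4): 17 > 16
That's 6 pairs.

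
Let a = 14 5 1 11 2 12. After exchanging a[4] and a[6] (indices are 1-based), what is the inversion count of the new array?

Positions 4 and 6 hold 11 and 12; after swapping, the array is [14, 5, 1, 12, 2, 11].
Sweep left to right; for each value list the smaller values that follow it:
14 → 5, 1, 12, 2, 11 → 5
5 → 1, 2 → 2
1 → none → 0
12 → 2, 11 → 2
2 → none → 0
11 → none → 0
Sum: 5 + 2 + 0 + 2 + 0 + 0 = 9

9 inversions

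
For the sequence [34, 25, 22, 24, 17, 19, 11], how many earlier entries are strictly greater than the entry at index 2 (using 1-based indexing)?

The element at index 2 is 25.
Elements before it: 34
Those larger than 25: 34

1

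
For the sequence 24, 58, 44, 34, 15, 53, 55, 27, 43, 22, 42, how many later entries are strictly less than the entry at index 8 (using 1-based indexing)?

The element at index 8 is 27.
Elements after it: 43, 22, 42
Those smaller than 27: 22

1 such element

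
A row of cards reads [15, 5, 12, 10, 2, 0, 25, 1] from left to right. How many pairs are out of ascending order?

Element-by-element contributions:
15 → 5, 12, 10, 2, 0, 1 → 6
5 → 2, 0, 1 → 3
12 → 10, 2, 0, 1 → 4
10 → 2, 0, 1 → 3
2 → 0, 1 → 2
0 → none → 0
25 → 1 → 1
1 → none → 0
Sum: 6 + 3 + 4 + 3 + 2 + 0 + 1 + 0 = 19

19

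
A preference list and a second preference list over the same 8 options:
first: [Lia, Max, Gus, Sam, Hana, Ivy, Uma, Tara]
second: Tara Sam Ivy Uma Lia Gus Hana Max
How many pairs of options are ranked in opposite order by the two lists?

20 pairs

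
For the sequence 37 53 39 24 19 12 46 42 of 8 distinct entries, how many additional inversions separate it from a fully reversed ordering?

Maximum inversions for 8 distinct elements is C(8, 2) = 8·7/2 = 28.
Current inversions — for each element, count later smaller elements:
37: 3
53: 6
39: 3
24: 2
19: 1
12: 0
46: 1
42: 0
Current total: 3 + 6 + 3 + 2 + 1 + 0 + 1 + 0 = 16
Shortfall: 28 − 16 = 12

12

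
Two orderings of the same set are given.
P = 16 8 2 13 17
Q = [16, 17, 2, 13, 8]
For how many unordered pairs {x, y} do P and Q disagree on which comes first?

Assign each item its position (1..5) in the first ordering, then rewrite the second ordering as that position sequence:
positions: 16→1, 8→2, 2→3, 13→4, 17→5
second ordering as positions: [1, 5, 3, 4, 2]
Discordant pairs = inversions in this position sequence.
1: 0
5: 3, 4, 2 → 3
3: 2 → 1
4: 2 → 1
2: 0
Total: 0 + 3 + 1 + 1 + 0 = 5

5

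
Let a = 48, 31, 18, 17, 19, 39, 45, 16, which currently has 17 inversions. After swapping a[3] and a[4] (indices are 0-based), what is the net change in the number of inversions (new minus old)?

+1

Positions 3 and 4 hold 17 and 19; after swapping, the array is [48, 31, 18, 19, 17, 39, 45, 16].
Sweep left to right; for each value list the smaller values that follow it:
48 → 31, 18, 19, 17, 39, 45, 16 → 7
31 → 18, 19, 17, 16 → 4
18 → 17, 16 → 2
19 → 17, 16 → 2
17 → 16 → 1
39 → 16 → 1
45 → 16 → 1
16 → none → 0
Sum: 7 + 4 + 2 + 2 + 1 + 1 + 1 + 0 = 18
Change: 18 − 17 = +1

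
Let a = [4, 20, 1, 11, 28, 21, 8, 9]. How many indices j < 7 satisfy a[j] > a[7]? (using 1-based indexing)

The element at index 7 is 8.
Elements before it: 4, 20, 1, 11, 28, 21
Those larger than 8: 20, 11, 28, 21

4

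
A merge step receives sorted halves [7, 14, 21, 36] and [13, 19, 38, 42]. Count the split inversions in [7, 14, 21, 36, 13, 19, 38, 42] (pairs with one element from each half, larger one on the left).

5 cross-inversions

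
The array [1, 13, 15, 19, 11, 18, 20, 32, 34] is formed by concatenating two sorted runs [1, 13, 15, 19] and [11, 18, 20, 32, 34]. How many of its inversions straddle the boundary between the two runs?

Take each right-half value and tally the left-half values above it:
r = 11: 13, 15, 19 → 3
r = 18: 19 → 1
r = 20: none → 0
r = 32: none → 0
r = 34: none → 0
Cross-inversions: 3 + 1 + 0 + 0 + 0 = 4

4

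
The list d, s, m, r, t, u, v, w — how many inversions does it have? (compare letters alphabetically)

2

Count, for each position, how many later elements it exceeds:
d: 0
s: 2
m: 0
r: 0
t: 0
u: 0
v: 0
w: 0
Sum: 0 + 2 + 0 + 0 + 0 + 0 + 0 + 0 = 2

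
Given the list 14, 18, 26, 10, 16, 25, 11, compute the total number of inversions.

11 inversions

Sweep left to right; for each value list the smaller values that follow it:
14: 2
18: 3
26: 4
10: 0
16: 1
25: 1
11: 0
Sum: 2 + 3 + 4 + 0 + 1 + 1 + 0 = 11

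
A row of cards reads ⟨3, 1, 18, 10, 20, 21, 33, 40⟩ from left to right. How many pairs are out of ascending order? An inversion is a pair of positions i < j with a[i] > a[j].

2 inversions

For each element, count later entries that are smaller:
3: 1
1: 0
18: 1
10: 0
20: 0
21: 0
33: 0
40: 0
Sum: 1 + 0 + 1 + 0 + 0 + 0 + 0 + 0 = 2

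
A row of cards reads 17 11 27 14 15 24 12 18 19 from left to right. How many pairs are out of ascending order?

Sweep left to right; for each value list the smaller values that follow it:
17: 4
11: 0
27: 6
14: 1
15: 1
24: 3
12: 0
18: 0
19: 0
Sum: 4 + 0 + 6 + 1 + 1 + 3 + 0 + 0 + 0 = 15

Inversions: 15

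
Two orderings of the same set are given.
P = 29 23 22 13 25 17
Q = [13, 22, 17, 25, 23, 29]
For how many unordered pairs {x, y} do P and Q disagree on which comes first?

There are 11 disagreeing pairs.

Assign each item its position (1..6) in the first ordering, then rewrite the second ordering as that position sequence:
positions: 29→1, 23→2, 22→3, 13→4, 25→5, 17→6
second ordering as positions: [4, 3, 6, 5, 2, 1]
Discordant pairs = inversions in this position sequence.
4: 3, 2, 1 → 3
3: 2, 1 → 2
6: 5, 2, 1 → 3
5: 2, 1 → 2
2: 1 → 1
1: 0
Total: 3 + 2 + 3 + 2 + 1 + 0 = 11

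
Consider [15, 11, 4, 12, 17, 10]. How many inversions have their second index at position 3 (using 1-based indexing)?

2

The element at index 3 is 4.
Elements before it: 15, 11
Those larger than 4: 15, 11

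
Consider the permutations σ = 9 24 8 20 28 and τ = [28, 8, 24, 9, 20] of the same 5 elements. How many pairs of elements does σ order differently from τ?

7

Assign each item its position (1..5) in the first ordering, then rewrite the second ordering as that position sequence:
positions: 9→1, 24→2, 8→3, 20→4, 28→5
second ordering as positions: [5, 3, 2, 1, 4]
Discordant pairs = inversions in this position sequence.
5: 3, 2, 1, 4 → 4
3: 2, 1 → 2
2: 1 → 1
1: 0
4: 0
Total: 4 + 2 + 1 + 0 + 0 = 7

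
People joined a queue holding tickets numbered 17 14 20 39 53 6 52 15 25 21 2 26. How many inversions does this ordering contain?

32

Element-by-element contributions:
17 → 14, 6, 15, 2 → 4
14 → 6, 2 → 2
20 → 6, 15, 2 → 3
39 → 6, 15, 25, 21, 2, 26 → 6
53 → 6, 52, 15, 25, 21, 2, 26 → 7
6 → 2 → 1
52 → 15, 25, 21, 2, 26 → 5
15 → 2 → 1
25 → 21, 2 → 2
21 → 2 → 1
2 → none → 0
26 → none → 0
Sum: 4 + 2 + 3 + 6 + 7 + 1 + 5 + 1 + 2 + 1 + 0 + 0 = 32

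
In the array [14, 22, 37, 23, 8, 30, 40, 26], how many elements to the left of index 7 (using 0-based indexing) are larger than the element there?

The element at index 7 is 26.
Elements before it: 14, 22, 37, 23, 8, 30, 40
Those larger than 26: 37, 30, 40

3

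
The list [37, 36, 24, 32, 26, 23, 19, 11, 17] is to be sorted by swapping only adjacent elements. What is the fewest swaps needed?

The minimum number of adjacent swaps to sort an array equals its inversion count, since every such swap removes exactly one inversion.
Count inversions — for each element, later elements that are smaller:
37: 36, 24, 32, 26, 23, 19, 11, 17 → 8
36: 24, 32, 26, 23, 19, 11, 17 → 7
24: 23, 19, 11, 17 → 4
32: 26, 23, 19, 11, 17 → 5
26: 23, 19, 11, 17 → 4
23: 19, 11, 17 → 3
19: 11, 17 → 2
11: none → 0
17: none → 0
Total inversions: 8 + 7 + 4 + 5 + 4 + 3 + 2 + 0 + 0 = 33

33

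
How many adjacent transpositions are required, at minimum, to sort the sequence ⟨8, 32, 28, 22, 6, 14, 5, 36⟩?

Minimum adjacent swaps = number of inversions (each swap of adjacent out-of-order elements removes one inversion and no swap can remove more).
Count inversions — for each element, later elements that are smaller:
8: 6, 5 → 2
32: 28, 22, 6, 14, 5 → 5
28: 22, 6, 14, 5 → 4
22: 6, 14, 5 → 3
6: 5 → 1
14: 5 → 1
5: none → 0
36: none → 0
Total inversions: 2 + 5 + 4 + 3 + 1 + 1 + 0 + 0 = 16

16 swaps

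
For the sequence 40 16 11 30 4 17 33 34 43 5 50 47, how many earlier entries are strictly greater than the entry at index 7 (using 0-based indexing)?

1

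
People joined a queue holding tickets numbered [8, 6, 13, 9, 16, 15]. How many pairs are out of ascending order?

3

Listing every pair i<j with a[i]>a[j] (using 1-based positions):
(1,2): 8 > 6
(3,4): 13 > 9
(5,6): 16 > 15
That's 3 pairs.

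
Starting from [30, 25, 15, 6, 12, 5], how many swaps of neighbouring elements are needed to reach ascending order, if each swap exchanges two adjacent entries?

14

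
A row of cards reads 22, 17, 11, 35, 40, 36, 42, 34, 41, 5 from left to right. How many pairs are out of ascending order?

18

Count, for each position, how many later elements it exceeds:
22: 3
17: 2
11: 1
35: 2
40: 3
36: 2
42: 3
34: 1
41: 1
5: 0
Sum: 3 + 2 + 1 + 2 + 3 + 2 + 3 + 1 + 1 + 0 = 18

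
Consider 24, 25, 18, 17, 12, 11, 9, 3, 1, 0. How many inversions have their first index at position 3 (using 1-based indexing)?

7 such elements

The element at index 3 is 18.
Elements after it: 17, 12, 11, 9, 3, 1, 0
Those smaller than 18: 17, 12, 11, 9, 3, 1, 0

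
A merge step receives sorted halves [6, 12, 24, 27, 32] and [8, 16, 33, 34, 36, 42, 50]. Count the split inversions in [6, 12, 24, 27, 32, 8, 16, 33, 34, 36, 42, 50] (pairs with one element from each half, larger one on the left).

7 cross-inversions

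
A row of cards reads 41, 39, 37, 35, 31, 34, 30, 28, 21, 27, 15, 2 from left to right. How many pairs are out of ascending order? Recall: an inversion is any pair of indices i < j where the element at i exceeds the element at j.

There are 64 inversions.

Sweep left to right; for each value list the smaller values that follow it:
41 → 39, 37, 35, 31, 34, 30, 28, 21, 27, 15, 2 → 11
39 → 37, 35, 31, 34, 30, 28, 21, 27, 15, 2 → 10
37 → 35, 31, 34, 30, 28, 21, 27, 15, 2 → 9
35 → 31, 34, 30, 28, 21, 27, 15, 2 → 8
31 → 30, 28, 21, 27, 15, 2 → 6
34 → 30, 28, 21, 27, 15, 2 → 6
30 → 28, 21, 27, 15, 2 → 5
28 → 21, 27, 15, 2 → 4
21 → 15, 2 → 2
27 → 15, 2 → 2
15 → 2 → 1
2 → none → 0
Sum: 11 + 10 + 9 + 8 + 6 + 6 + 5 + 4 + 2 + 2 + 1 + 0 = 64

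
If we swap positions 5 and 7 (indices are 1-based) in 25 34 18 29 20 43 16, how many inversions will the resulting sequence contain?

Inversions: 11

Positions 5 and 7 hold 20 and 16; after swapping, the array is [25, 34, 18, 29, 16, 43, 20].
Element-by-element contributions:
25: 3
34: 4
18: 1
29: 2
16: 0
43: 1
20: 0
Sum: 3 + 4 + 1 + 2 + 0 + 1 + 0 = 11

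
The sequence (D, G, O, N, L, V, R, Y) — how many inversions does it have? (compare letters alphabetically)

4 inversions

Element-by-element contributions:
D → none → 0
G → none → 0
O → N, L → 2
N → L → 1
L → none → 0
V → R → 1
R → none → 0
Y → none → 0
Sum: 0 + 0 + 2 + 1 + 0 + 1 + 0 + 0 = 4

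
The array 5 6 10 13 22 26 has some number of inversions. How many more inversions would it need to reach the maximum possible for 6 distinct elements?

Maximum inversions for 6 distinct elements is C(6, 2) = 6·5/2 = 15.
Current inversions — for each element, count later smaller elements:
5: 0
6: 0
10: 0
13: 0
22: 0
26: 0
Current total: 0 + 0 + 0 + 0 + 0 + 0 = 0
Shortfall: 15 − 0 = 15

15 inversions short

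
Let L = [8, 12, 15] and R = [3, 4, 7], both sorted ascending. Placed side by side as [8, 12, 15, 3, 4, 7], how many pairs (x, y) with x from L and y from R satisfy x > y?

For each element r of the right run, count left-run elements greater than r:
r = 3: 8, 12, 15 → 3
r = 4: 8, 12, 15 → 3
r = 7: 8, 12, 15 → 3
Cross-inversions: 3 + 3 + 3 = 9

Split inversions: 9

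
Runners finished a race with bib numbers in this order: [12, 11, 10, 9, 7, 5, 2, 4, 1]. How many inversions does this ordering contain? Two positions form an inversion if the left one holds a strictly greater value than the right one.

Element-by-element contributions:
12: 8
11: 7
10: 6
9: 5
7: 4
5: 3
2: 1
4: 1
1: 0
Sum: 8 + 7 + 6 + 5 + 4 + 3 + 1 + 1 + 0 = 35

35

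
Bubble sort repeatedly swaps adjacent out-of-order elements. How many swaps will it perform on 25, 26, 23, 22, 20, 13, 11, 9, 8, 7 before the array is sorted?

44

Each adjacent swap fixes exactly one inversion, so the minimum swap count equals the number of inversions.
Count inversions — for each element, later elements that are smaller:
25: 23, 22, 20, 13, 11, 9, 8, 7 → 8
26: 23, 22, 20, 13, 11, 9, 8, 7 → 8
23: 22, 20, 13, 11, 9, 8, 7 → 7
22: 20, 13, 11, 9, 8, 7 → 6
20: 13, 11, 9, 8, 7 → 5
13: 11, 9, 8, 7 → 4
11: 9, 8, 7 → 3
9: 8, 7 → 2
8: 7 → 1
7: none → 0
Total inversions: 8 + 8 + 7 + 6 + 5 + 4 + 3 + 2 + 1 + 0 = 44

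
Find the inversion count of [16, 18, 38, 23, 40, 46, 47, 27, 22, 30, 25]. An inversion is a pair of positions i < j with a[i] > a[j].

Sweep left to right; for each value list the smaller values that follow it:
16: 0
18: 0
38: 5
23: 1
40: 4
46: 4
47: 4
27: 2
22: 0
30: 1
25: 0
Sum: 0 + 0 + 5 + 1 + 4 + 4 + 4 + 2 + 0 + 1 + 0 = 21

21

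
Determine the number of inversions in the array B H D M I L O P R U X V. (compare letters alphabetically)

There are 4 inversions.

For each element, count later entries that are smaller:
B → none → 0
H → D → 1
D → none → 0
M → I, L → 2
I → none → 0
L → none → 0
O → none → 0
P → none → 0
R → none → 0
U → none → 0
X → V → 1
V → none → 0
Sum: 0 + 1 + 0 + 2 + 0 + 0 + 0 + 0 + 0 + 0 + 1 + 0 = 4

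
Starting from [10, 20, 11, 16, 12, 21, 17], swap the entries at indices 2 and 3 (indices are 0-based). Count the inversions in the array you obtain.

Positions 2 and 3 hold 11 and 16; after swapping, the array is [10, 20, 16, 11, 12, 21, 17].
Count, for each position, how many later elements it exceeds:
10: 0
20: 4
16: 2
11: 0
12: 0
21: 1
17: 0
Sum: 0 + 4 + 2 + 0 + 0 + 1 + 0 = 7

7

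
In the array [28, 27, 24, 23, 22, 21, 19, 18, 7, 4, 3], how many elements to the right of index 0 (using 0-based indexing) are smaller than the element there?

The element at index 0 is 28.
Elements after it: 27, 24, 23, 22, 21, 19, 18, 7, 4, 3
Those smaller than 28: 27, 24, 23, 22, 21, 19, 18, 7, 4, 3

10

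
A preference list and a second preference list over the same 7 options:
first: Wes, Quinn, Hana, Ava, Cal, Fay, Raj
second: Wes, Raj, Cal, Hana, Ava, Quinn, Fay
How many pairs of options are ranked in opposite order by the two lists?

Assign each item its position (1..7) in the first ordering, then rewrite the second ordering as that position sequence:
positions: Wes→1, Quinn→2, Hana→3, Ava→4, Cal→5, Fay→6, Raj→7
second ordering as positions: [1, 7, 5, 3, 4, 2, 6]
Discordant pairs = inversions in this position sequence.
1: 0
7: 5, 3, 4, 2, 6 → 5
5: 3, 4, 2 → 3
3: 2 → 1
4: 2 → 1
2: 0
6: 0
Total: 0 + 5 + 3 + 1 + 1 + 0 + 0 = 10

10 pairs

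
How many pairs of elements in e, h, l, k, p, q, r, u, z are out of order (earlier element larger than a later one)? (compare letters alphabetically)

For each element, count later entries that are smaller:
e → none → 0
h → none → 0
l → k → 1
k → none → 0
p → none → 0
q → none → 0
r → none → 0
u → none → 0
z → none → 0
Sum: 0 + 0 + 1 + 0 + 0 + 0 + 0 + 0 + 0 = 1

1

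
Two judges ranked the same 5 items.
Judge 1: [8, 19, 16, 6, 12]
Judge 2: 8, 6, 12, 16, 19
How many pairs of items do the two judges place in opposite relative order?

Assign each item its position (1..5) in the first ordering, then rewrite the second ordering as that position sequence:
positions: 8→1, 19→2, 16→3, 6→4, 12→5
second ordering as positions: [1, 4, 5, 3, 2]
Discordant pairs = inversions in this position sequence.
1: 0
4: 3, 2 → 2
5: 3, 2 → 2
3: 2 → 1
2: 0
Total: 0 + 2 + 2 + 1 + 0 = 5

5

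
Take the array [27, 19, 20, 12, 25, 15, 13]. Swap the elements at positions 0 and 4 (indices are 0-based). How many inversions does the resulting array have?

14

Positions 0 and 4 hold 27 and 25; after swapping, the array is [25, 19, 20, 12, 27, 15, 13].
Sweep left to right; for each value list the smaller values that follow it:
25: 5
19: 3
20: 3
12: 0
27: 2
15: 1
13: 0
Sum: 5 + 3 + 3 + 0 + 2 + 1 + 0 = 14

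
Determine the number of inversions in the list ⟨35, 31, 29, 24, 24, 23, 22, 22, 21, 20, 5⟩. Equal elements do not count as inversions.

Sweep left to right; for each value list the smaller values that follow it:
35 → 31, 29, 24, 24, 23, 22, 22, 21, 20, 5 → 10
31 → 29, 24, 24, 23, 22, 22, 21, 20, 5 → 9
29 → 24, 24, 23, 22, 22, 21, 20, 5 → 8
24 → 23, 22, 22, 21, 20, 5 → 6
24 → 23, 22, 22, 21, 20, 5 → 6
23 → 22, 22, 21, 20, 5 → 5
22 → 21, 20, 5 → 3
22 → 21, 20, 5 → 3
21 → 20, 5 → 2
20 → 5 → 1
5 → none → 0
Sum: 10 + 9 + 8 + 6 + 6 + 5 + 3 + 3 + 2 + 1 + 0 = 53

53 out-of-order pairs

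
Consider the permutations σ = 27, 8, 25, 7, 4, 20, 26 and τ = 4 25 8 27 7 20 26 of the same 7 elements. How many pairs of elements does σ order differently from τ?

Assign each item its position (1..7) in the first ordering, then rewrite the second ordering as that position sequence:
positions: 27→1, 8→2, 25→3, 7→4, 4→5, 20→6, 26→7
second ordering as positions: [5, 3, 2, 1, 4, 6, 7]
Discordant pairs = inversions in this position sequence.
5: 3, 2, 1, 4 → 4
3: 2, 1 → 2
2: 1 → 1
1: 0
4: 0
6: 0
7: 0
Total: 4 + 2 + 1 + 0 + 0 + 0 + 0 = 7

7 discordant pairs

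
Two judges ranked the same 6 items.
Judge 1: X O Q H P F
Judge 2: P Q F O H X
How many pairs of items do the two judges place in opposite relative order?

Assign each item its position (1..6) in the first ordering, then rewrite the second ordering as that position sequence:
positions: X→1, O→2, Q→3, H→4, P→5, F→6
second ordering as positions: [5, 3, 6, 2, 4, 1]
Discordant pairs = inversions in this position sequence.
5: 3, 2, 4, 1 → 4
3: 2, 1 → 2
6: 2, 4, 1 → 3
2: 1 → 1
4: 1 → 1
1: 0
Total: 4 + 2 + 3 + 1 + 1 + 0 = 11

11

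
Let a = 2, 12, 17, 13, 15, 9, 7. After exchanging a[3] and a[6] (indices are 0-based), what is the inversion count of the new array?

Positions 3 and 6 hold 13 and 7; after swapping, the array is [2, 12, 17, 7, 15, 9, 13].
For each element, count later entries that are smaller:
2 → none → 0
12 → 7, 9 → 2
17 → 7, 15, 9, 13 → 4
7 → none → 0
15 → 9, 13 → 2
9 → none → 0
13 → none → 0
Sum: 0 + 2 + 4 + 0 + 2 + 0 + 0 = 8

Inversions: 8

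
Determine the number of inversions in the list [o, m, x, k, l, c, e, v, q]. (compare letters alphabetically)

Count, for each position, how many later elements it exceeds:
o: 5
m: 4
x: 6
k: 2
l: 2
c: 0
e: 0
v: 1
q: 0
Sum: 5 + 4 + 6 + 2 + 2 + 0 + 0 + 1 + 0 = 20

Inversions: 20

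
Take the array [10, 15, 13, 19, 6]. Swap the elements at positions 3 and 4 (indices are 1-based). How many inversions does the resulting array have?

Positions 3 and 4 hold 13 and 19; after swapping, the array is [10, 15, 19, 13, 6].
For each element, count later entries that are smaller:
10: 1
15: 2
19: 2
13: 1
6: 0
Sum: 1 + 2 + 2 + 1 + 0 = 6

6 inversions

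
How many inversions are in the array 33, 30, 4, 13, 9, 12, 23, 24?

15

Count, for each position, how many later elements it exceeds:
33: 7
30: 6
4: 0
13: 2
9: 0
12: 0
23: 0
24: 0
Sum: 7 + 6 + 0 + 2 + 0 + 0 + 0 + 0 = 15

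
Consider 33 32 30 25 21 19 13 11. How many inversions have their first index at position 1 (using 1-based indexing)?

7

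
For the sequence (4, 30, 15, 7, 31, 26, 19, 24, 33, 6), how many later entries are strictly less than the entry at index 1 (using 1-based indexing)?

0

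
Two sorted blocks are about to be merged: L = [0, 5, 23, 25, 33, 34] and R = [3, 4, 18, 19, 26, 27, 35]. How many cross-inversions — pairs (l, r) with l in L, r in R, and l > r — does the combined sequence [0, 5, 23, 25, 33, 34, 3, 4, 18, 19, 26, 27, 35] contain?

Count, for every r in R, how many entries of L exceed r:
r = 3: 5, 23, 25, 33, 34 → 5
r = 4: 5, 23, 25, 33, 34 → 5
r = 18: 23, 25, 33, 34 → 4
r = 19: 23, 25, 33, 34 → 4
r = 26: 33, 34 → 2
r = 27: 33, 34 → 2
r = 35: none → 0
Cross-inversions: 5 + 5 + 4 + 4 + 2 + 2 + 0 = 22

22 cross-inversions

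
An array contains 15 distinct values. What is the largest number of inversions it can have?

There are 105 inversions.

A reversed (strictly descending) arrangement makes every pair an inversion, giving C(15, 2) inversions.
C(15, 2) = 15·14/2 = 105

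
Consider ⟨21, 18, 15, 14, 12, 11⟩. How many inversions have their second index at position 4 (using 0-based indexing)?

4 such elements

The element at index 4 is 12.
Elements before it: 21, 18, 15, 14
Those larger than 12: 21, 18, 15, 14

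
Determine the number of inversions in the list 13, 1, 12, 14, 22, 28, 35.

Sweep left to right; for each value list the smaller values that follow it:
13: 2
1: 0
12: 0
14: 0
22: 0
28: 0
35: 0
Sum: 2 + 0 + 0 + 0 + 0 + 0 + 0 = 2

There are 2 inversions.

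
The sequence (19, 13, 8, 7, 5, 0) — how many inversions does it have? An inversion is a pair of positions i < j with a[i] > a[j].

15 inversions

Element-by-element contributions:
19 → 13, 8, 7, 5, 0 → 5
13 → 8, 7, 5, 0 → 4
8 → 7, 5, 0 → 3
7 → 5, 0 → 2
5 → 0 → 1
0 → none → 0
Sum: 5 + 4 + 3 + 2 + 1 + 0 = 15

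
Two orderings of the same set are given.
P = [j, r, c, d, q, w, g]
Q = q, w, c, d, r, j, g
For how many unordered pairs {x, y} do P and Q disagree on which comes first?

13

Assign each item its position (1..7) in the first ordering, then rewrite the second ordering as that position sequence:
positions: j→1, r→2, c→3, d→4, q→5, w→6, g→7
second ordering as positions: [5, 6, 3, 4, 2, 1, 7]
Discordant pairs = inversions in this position sequence.
5: 3, 4, 2, 1 → 4
6: 3, 4, 2, 1 → 4
3: 2, 1 → 2
4: 2, 1 → 2
2: 1 → 1
1: 0
7: 0
Total: 4 + 4 + 2 + 2 + 1 + 0 + 0 = 13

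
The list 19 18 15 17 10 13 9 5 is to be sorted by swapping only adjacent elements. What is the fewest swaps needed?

26

The minimum number of adjacent swaps to sort an array equals its inversion count, since every such swap removes exactly one inversion.
Count inversions — for each element, later elements that are smaller:
19: 18, 15, 17, 10, 13, 9, 5 → 7
18: 15, 17, 10, 13, 9, 5 → 6
15: 10, 13, 9, 5 → 4
17: 10, 13, 9, 5 → 4
10: 9, 5 → 2
13: 9, 5 → 2
9: 5 → 1
5: none → 0
Total inversions: 7 + 6 + 4 + 4 + 2 + 2 + 1 + 0 = 26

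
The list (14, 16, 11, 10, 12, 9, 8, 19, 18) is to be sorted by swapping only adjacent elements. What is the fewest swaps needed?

19 swaps

Minimum adjacent swaps = number of inversions (each swap of adjacent out-of-order elements removes one inversion and no swap can remove more).
Count inversions — for each element, later elements that are smaller:
14: 11, 10, 12, 9, 8 → 5
16: 11, 10, 12, 9, 8 → 5
11: 10, 9, 8 → 3
10: 9, 8 → 2
12: 9, 8 → 2
9: 8 → 1
8: none → 0
19: 18 → 1
18: none → 0
Total inversions: 5 + 5 + 3 + 2 + 2 + 1 + 0 + 1 + 0 = 19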